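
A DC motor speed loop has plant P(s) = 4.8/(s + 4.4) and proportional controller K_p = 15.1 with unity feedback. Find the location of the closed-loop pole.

s = -76.88

Closed-loop transfer function: T(s) = K_p·P(s)/(1 + K_p·P(s)) = 72.48/(s + 4.4 + 72.48) = 72.48/(s + 76.88).
The closed-loop pole is at s = −76.88.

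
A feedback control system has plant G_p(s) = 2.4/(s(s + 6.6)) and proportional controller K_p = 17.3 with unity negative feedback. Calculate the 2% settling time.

T_s ≈ 1.21 s

Closed-loop characteristic equation: s² + 6.6s + 41.52 = 0, so ω_n = 6.444 rad/s and ζ = 6.6/(2·6.444) = 0.5121.
2% settling time T_s ≈ 4/(ζω_n) = 4/3.3 = 1.21 s.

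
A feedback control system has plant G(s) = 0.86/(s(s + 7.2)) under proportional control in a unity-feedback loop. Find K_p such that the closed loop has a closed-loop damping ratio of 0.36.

K_p = 116

Closed-loop characteristic equation: s² + 7.2s + K_p·0.86 = 0.
So ω_n = √(0.86K_p) and 2ζω_n = 7.2, giving ζ = 7.2/(2√(0.86K_p)).
Setting ζ = 0.36: √(0.86K_p) = 7.2/(2·0.36) = 10, so K_p = 100/0.86 = 116.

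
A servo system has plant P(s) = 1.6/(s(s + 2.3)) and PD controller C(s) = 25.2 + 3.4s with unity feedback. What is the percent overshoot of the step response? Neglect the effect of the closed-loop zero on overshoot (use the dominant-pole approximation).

8.94%

Forward path: (25.2 + 3.4s)·1.6/(s(s+2.3)). The closed-loop characteristic equation is s² + (2.3 + 1.6·3.4)s + 1.6·25.2 = 0.
That is s² + 7.74s + 40.32 = 0, so ω_n = 6.35 rad/s and ζ = 7.74/(2·6.35) = 0.6095.
%OS = 100·exp(−πζ/√(1−ζ²)) = 8.94%.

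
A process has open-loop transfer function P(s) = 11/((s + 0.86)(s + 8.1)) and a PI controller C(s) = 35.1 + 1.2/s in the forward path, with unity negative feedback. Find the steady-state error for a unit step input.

The open loop C(s)P(s) has a pole at the origin (type 1), so the static position error constant is infinite and e_ss = 1/(1+∞) = 0.

0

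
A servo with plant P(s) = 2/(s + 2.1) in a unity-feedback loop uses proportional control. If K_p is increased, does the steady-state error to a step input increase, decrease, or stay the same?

e_ss = 1/(1 + K_p·P(0)); a larger K_p raises the denominator, so e_ss decreases.

decrease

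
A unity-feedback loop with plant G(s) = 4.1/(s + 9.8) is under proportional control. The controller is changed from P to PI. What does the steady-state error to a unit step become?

0

Adding integral action puts a pole at s = 0 in the forward path, raising the system type to 1; a type-1 loop has zero steady-state error to a step.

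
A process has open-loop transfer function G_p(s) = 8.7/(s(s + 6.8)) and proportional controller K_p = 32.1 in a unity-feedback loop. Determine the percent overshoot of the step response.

Closed-loop characteristic equation: s² + 6.8s + 279.3 = 0, so ω_n = 16.71 rad/s and ζ = 6.8/(2·16.71) = 0.2035.
%OS = 100·exp(−πζ/√(1−ζ²)) = 100·exp(−π·0.2035/√0.9586) = 52.1%.

52.1%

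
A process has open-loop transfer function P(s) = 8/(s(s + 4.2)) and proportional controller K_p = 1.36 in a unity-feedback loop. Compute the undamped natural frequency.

ω_n = 3.3 rad/s

1 + K_p·P(s) = 0 gives s² + 4.2s + 10.88 = 0.
So ω_n² = 10.88 ⇒ ω_n = 3.298 rad/s, and ζ = 4.2/(2ω_n) = 0.637.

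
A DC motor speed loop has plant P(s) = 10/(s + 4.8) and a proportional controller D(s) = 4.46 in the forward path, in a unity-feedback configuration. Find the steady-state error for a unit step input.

The loop is type 0. Static position error constant K_pos = D(0)·P(0) = 4.46·2.083 = 9.292.
Steady-state error to a unit step: e_ss = 1/(1+K_pos) = 1/10.29 = 0.0972.

0.0972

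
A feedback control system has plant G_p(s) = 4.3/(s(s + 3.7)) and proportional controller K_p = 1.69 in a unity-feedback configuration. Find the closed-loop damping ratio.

ζ = 0.686

With unity feedback the closed-loop characteristic equation is s² + 3.7s + 1.69·4.3 = s² + 3.7s + 7.267 = 0.
So ω_n² = 7.267 ⇒ ω_n = 2.696 rad/s, and ζ = 3.7/(2ω_n) = 0.686.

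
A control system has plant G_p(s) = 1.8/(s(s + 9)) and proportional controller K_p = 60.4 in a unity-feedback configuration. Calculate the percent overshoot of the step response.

From 1 + K_pG_p(s) = 0: s² + 9s + 108.7 = 0 ⇒ ω_n = 10.43, ζ = 0.4316.
%OS = 100·exp(−πζ/√(1−ζ²)) = 100·exp(−π·0.4316/√0.8137) = 22.2%.

22.2%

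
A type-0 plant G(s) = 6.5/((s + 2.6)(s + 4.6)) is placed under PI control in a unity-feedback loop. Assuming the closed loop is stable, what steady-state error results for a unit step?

The PI controller's integrator makes the forward path type 1, so e_ss to a step is zero.

0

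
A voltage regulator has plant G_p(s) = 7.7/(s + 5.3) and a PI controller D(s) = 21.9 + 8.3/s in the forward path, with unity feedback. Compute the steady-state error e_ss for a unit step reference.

The open loop D(s)G_p(s) has a pole at the origin (type 1), so the static position error constant is infinite and e_ss = 1/(1+∞) = 0.

0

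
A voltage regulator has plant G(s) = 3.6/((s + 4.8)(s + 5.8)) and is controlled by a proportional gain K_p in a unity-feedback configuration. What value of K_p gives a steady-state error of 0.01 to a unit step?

Steady-state error for a unit step on this type-0 loop is 1/(1 + K_p·G(0)).
G(0) = 0.1293. Require 1/(1 + K_p·0.1293) = 0.01, so 1 + 0.1293·K_p = 100.
K_p = (100 − 1)/0.1293 = 766.

K_p = 766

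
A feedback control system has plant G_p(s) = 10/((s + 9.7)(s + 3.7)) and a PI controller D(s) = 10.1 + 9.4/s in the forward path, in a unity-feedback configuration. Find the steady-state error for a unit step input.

0

The open loop D(s)G_p(s) has a pole at the origin (type 1), so the static position error constant is infinite and e_ss = 1/(1+∞) = 0.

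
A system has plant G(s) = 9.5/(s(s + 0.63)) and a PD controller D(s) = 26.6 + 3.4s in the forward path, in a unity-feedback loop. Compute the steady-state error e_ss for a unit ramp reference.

The loop has one pole at the origin (type 1). Velocity error constant K_v = lim_{s→0} s·D(s)G(s) = 26.6·9.5/0.63 = 401.1.
Steady-state error to a unit ramp: e_ss = 1/K_v = 0.00249.

0.00249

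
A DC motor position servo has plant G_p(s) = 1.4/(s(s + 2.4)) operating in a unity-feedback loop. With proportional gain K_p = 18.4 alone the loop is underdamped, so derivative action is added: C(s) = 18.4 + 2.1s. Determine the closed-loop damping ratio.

ζ = 0.526

Forward path: (18.4 + 2.1s)·1.4/(s(s+2.4)). The closed-loop characteristic equation is s² + (2.4 + 1.4·2.1)s + 1.4·18.4 = 0.
That is s² + 5.34s + 25.76 = 0, so ω_n = 5.075 rad/s and ζ = 5.34/(2·5.075) = 0.5261.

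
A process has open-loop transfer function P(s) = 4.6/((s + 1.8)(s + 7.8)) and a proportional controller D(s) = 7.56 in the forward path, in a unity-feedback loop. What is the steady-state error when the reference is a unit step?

0.288

The loop is type 0. Static position error constant K_pos = D(0)·P(0) = 7.56·0.3276 = 2.477.
Steady-state error to a unit step: e_ss = 1/(1+K_pos) = 1/3.477 = 0.288.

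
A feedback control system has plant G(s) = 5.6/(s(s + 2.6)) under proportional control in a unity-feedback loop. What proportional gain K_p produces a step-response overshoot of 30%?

From %OS = 100·exp(−πζ/√(1−ζ²)) = 30%, ζ = −ln(0.3)/√(π²+ln²(0.3)) = 0.3579.
Characteristic equation s² + 2.6s + 5.6K_p = 0 gives ζ = 2.6/(2√(5.6K_p)).
Setting ζ = 0.3579: √(5.6K_p) = 2.6/(2·0.3579) = 3.633, so K_p = 13.2/5.6 = 2.36.

K_p = 2.36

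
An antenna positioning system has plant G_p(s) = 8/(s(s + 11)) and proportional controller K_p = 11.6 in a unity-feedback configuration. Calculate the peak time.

T_p = 0.397 s

From 1 + K_pG_p(s) = 0: s² + 11s + 92.8 = 0 ⇒ ω_n = 9.633, ζ = 0.5709.
Damped frequency ω_d = ω_n√(1−ζ²) = 7.909 rad/s, so peak time T_p = π/ω_d = 0.397 s.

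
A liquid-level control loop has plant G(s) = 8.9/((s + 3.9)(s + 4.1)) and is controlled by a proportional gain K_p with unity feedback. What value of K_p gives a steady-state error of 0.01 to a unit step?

For a type-0 loop with proportional control, e_ss = 1/(1 + K_p·G(0)).
G(0) = 0.5566. Require 1/(1 + K_p·0.5566) = 0.01, so 1 + 0.5566·K_p = 100.
K_p = (100 − 1)/0.5566 = 178.

K_p = 178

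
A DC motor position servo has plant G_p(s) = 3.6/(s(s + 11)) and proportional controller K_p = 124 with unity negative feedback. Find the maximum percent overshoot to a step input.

The closed-loop denominator s² + 11s + 446.4 gives ω_n = √446.4 = 21.13 and ζ = 11/(2ω_n) = 0.2603.
%OS = 100·exp(−πζ/√(1−ζ²)) = 100·exp(−π·0.2603/√0.9322) = 42.9%.

42.9%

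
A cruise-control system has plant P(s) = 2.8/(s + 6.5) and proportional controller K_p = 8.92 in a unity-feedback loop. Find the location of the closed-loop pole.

Closed-loop transfer function: T(s) = K_p·P(s)/(1 + K_p·P(s)) = 24.98/(s + 6.5 + 24.98) = 24.98/(s + 31.48).
The closed-loop pole is at s = −31.48.

s = -31.48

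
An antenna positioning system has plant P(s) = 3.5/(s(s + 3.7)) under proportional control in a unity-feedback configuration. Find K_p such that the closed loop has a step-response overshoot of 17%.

K_p = 4.05

From %OS = 100·exp(−πζ/√(1−ζ²)) = 17%, ζ = −ln(0.17)/√(π²+ln²(0.17)) = 0.4913.
Characteristic equation s² + 3.7s + 3.5K_p = 0 gives ζ = 3.7/(2√(3.5K_p)).
Setting ζ = 0.4913: √(3.5K_p) = 3.7/(2·0.4913) = 3.766, so K_p = 14.18/3.5 = 4.05.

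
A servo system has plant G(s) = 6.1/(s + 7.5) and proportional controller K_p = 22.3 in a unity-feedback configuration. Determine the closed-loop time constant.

Closed-loop transfer function: T(s) = K_p·G(s)/(1 + K_p·G(s)) = 136/(s + 7.5 + 136) = 136/(s + 143.5).
Time constant τ = 1/143.5 = 0.00697 s.

τ = 0.00697 s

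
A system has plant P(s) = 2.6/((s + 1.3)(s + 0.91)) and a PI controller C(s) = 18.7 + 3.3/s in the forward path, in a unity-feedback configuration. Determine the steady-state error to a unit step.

The open loop C(s)P(s) has a pole at the origin (type 1), so the static position error constant is infinite and e_ss = 1/(1+∞) = 0.

0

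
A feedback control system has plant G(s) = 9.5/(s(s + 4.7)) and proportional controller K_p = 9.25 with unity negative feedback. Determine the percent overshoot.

44.3%

Closed-loop characteristic equation: s² + 4.7s + 87.88 = 0, so ω_n = 9.374 rad/s and ζ = 4.7/(2·9.374) = 0.2507.
%OS = 100·exp(−πζ/√(1−ζ²)) = 100·exp(−π·0.2507/√0.9372) = 44.3%.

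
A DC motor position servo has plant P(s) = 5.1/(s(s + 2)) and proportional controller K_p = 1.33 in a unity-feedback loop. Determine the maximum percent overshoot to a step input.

27.1%

The closed-loop denominator s² + 2s + 6.783 gives ω_n = √6.783 = 2.604 and ζ = 2/(2ω_n) = 0.384.
%OS = 100·exp(−πζ/√(1−ζ²)) = 100·exp(−π·0.384/√0.8526) = 27.1%.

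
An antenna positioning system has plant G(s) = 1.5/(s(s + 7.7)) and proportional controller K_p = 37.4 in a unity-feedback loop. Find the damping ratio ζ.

1 + K_p·G(s) = 0 gives s² + 7.7s + 56.1 = 0.
Matching s² + 2ζω_n s + ω_n²: ω_n = √56.1 = 7.49 rad/s and 2ζω_n = 7.7, so ζ = 7.7/(2·7.49) = 0.514.

ζ = 0.514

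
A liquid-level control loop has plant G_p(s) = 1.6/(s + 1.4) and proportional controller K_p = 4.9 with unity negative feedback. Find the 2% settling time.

Closed-loop transfer function: T(s) = K_p·G_p(s)/(1 + K_p·G_p(s)) = 7.84/(s + 1.4 + 7.84) = 7.84/(s + 9.24).
Time constant τ = 1/9.24 = 0.1082 s, so the 2% settling time is about 4τ = 0.433 s.

T_s ≈ 0.433 s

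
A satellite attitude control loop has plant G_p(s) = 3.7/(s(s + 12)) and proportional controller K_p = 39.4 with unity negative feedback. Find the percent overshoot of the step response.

16.5%

From 1 + K_pG_p(s) = 0: s² + 12s + 145.8 = 0 ⇒ ω_n = 12.07, ζ = 0.4969.
%OS = 100·exp(−πζ/√(1−ζ²)) = 100·exp(−π·0.4969/√0.7531) = 16.5%.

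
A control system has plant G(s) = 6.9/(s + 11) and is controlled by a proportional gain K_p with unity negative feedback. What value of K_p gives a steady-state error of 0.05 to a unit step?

For a type-0 loop with proportional control, e_ss = 1/(1 + K_p·G(0)).
G(0) = 0.6273. Require 1/(1 + K_p·0.6273) = 0.05, so 1 + 0.6273·K_p = 20.
K_p = (20 − 1)/0.6273 = 30.3.

K_p = 30.3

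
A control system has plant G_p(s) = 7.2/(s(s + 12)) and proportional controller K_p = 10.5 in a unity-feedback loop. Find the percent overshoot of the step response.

The closed-loop denominator s² + 12s + 75.6 gives ω_n = √75.6 = 8.695 and ζ = 12/(2ω_n) = 0.6901.
%OS = 100·exp(−πζ/√(1−ζ²)) = 100·exp(−π·0.6901/√0.5238) = 5%.

5%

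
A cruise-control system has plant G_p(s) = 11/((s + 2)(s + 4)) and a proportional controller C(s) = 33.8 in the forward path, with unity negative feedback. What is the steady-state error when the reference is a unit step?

The loop is type 0. Static position error constant K_pos = C(0)·G_p(0) = 33.8·1.375 = 46.47.
Steady-state error to a unit step: e_ss = 1/(1+K_pos) = 1/47.47 = 0.0211.

0.0211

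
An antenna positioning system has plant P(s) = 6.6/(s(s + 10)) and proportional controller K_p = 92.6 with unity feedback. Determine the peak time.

T_p = 0.13 s

From 1 + K_pP(s) = 0: s² + 10s + 611.2 = 0 ⇒ ω_n = 24.72, ζ = 0.2023.
Damped frequency ω_d = ω_n√(1−ζ²) = 24.21 rad/s, so peak time T_p = π/ω_d = 0.13 s.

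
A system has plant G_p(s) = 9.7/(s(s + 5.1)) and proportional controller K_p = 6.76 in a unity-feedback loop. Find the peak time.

The closed-loop denominator s² + 5.1s + 65.57 gives ω_n = √65.57 = 8.098 and ζ = 5.1/(2ω_n) = 0.3149.
Damped frequency ω_d = ω_n√(1−ζ²) = 7.686 rad/s, so peak time T_p = π/ω_d = 0.409 s.

T_p = 0.409 s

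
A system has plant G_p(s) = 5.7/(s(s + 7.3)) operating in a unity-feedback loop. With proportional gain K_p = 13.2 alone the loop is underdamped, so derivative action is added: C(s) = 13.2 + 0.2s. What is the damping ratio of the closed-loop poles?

Forward path: (13.2 + 0.2s)·5.7/(s(s+7.3)). The closed-loop characteristic equation is s² + (7.3 + 5.7·0.2)s + 5.7·13.2 = 0.
That is s² + 8.44s + 75.24 = 0, so ω_n = 8.674 rad/s and ζ = 8.44/(2·8.674) = 0.4865.

ζ = 0.487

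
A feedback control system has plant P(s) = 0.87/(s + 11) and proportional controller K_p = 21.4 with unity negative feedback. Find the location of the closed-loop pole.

s = -29.62

Closed-loop transfer function: T(s) = K_p·P(s)/(1 + K_p·P(s)) = 18.62/(s + 11 + 18.62) = 18.62/(s + 29.62).
The closed-loop pole is at s = −29.62.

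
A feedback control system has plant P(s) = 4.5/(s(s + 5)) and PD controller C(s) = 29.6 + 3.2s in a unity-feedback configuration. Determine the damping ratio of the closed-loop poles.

Forward path: (29.6 + 3.2s)·4.5/(s(s+5)). The closed-loop characteristic equation is s² + (5 + 4.5·3.2)s + 4.5·29.6 = 0.
That is s² + 19.4s + 133.2 = 0, so ω_n = 11.54 rad/s and ζ = 19.4/(2·11.54) = 0.8405.

ζ = 0.84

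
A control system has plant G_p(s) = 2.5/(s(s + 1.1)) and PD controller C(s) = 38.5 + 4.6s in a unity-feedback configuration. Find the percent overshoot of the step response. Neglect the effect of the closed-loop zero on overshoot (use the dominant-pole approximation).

7.2%

Forward path: (38.5 + 4.6s)·2.5/(s(s+1.1)). The closed-loop characteristic equation is s² + (1.1 + 2.5·4.6)s + 2.5·38.5 = 0.
That is s² + 12.6s + 96.25 = 0, so ω_n = 9.811 rad/s and ζ = 12.6/(2·9.811) = 0.6422.
%OS = 100·exp(−πζ/√(1−ζ²)) = 7.2%.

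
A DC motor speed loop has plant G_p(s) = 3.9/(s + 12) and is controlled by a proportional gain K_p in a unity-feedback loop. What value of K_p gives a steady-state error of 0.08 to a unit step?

K_p = 35.4

Steady-state error for a unit step on this type-0 loop is 1/(1 + K_p·G_p(0)).
G_p(0) = 0.325. Require 1/(1 + K_p·0.325) = 0.08, so 1 + 0.325·K_p = 12.5.
K_p = (12.5 − 1)/0.325 = 35.4.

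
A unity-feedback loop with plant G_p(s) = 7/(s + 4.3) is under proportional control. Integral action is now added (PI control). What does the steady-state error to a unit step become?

The integrator makes K_pos = lim_{s→0} C(s)G(s) infinite, so e_ss = 1/(1+K_pos) = 0.

0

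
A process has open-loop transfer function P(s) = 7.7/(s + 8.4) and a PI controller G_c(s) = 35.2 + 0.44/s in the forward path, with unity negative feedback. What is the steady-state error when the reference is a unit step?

0

The open loop G_c(s)P(s) has a pole at the origin (type 1), so the static position error constant is infinite and e_ss = 1/(1+∞) = 0.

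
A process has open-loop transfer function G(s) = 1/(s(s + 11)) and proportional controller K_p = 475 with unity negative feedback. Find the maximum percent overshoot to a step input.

44.1%

From 1 + K_pG(s) = 0: s² + 11s + 475 = 0 ⇒ ω_n = 21.79, ζ = 0.2524.
%OS = 100·exp(−πζ/√(1−ζ²)) = 100·exp(−π·0.2524/√0.9363) = 44.1%.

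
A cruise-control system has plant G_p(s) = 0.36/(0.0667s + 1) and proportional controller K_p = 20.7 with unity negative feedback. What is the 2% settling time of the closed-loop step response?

T_s ≈ 0.0316 s

Closed loop: T(s) = K_p·G_p/(1+K_p·G_p) = 7.452/(0.0667s + 1 + 7.452), with pole at s = −(1 + 7.452)/0.0667 = −126.7.
τ = 1/126.7 = 0.007892 s, so 2% settling time ≈ 4τ = 0.0316 s.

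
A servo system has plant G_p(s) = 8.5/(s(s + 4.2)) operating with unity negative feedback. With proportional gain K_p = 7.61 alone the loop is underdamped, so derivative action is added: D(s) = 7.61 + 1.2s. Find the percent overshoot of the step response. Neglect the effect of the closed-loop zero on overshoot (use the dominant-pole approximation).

0.182%

Forward path: (7.61 + 1.2s)·8.5/(s(s+4.2)). The closed-loop characteristic equation is s² + (4.2 + 8.5·1.2)s + 8.5·7.61 = 0.
That is s² + 14.4s + 64.69 = 0, so ω_n = 8.043 rad/s and ζ = 14.4/(2·8.043) = 0.8952.
%OS = 100·exp(−πζ/√(1−ζ²)) = 0.182%.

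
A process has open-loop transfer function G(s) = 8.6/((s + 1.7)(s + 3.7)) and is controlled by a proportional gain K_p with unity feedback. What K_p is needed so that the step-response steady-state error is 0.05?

Steady-state error for a unit step on this type-0 loop is 1/(1 + K_p·G(0)).
G(0) = 1.367. Require 1/(1 + K_p·1.367) = 0.05, so 1 + 1.367·K_p = 20.
K_p = (20 − 1)/1.367 = 13.9.

K_p = 13.9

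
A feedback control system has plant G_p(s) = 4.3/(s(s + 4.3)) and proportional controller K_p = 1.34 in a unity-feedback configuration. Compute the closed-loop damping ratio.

ζ = 0.896

1 + K_p·G_p(s) = 0 gives s² + 4.3s + 5.762 = 0.
Matching s² + 2ζω_n s + ω_n²: ω_n = √5.762 = 2.4 rad/s and 2ζω_n = 4.3, so ζ = 4.3/(2·2.4) = 0.896.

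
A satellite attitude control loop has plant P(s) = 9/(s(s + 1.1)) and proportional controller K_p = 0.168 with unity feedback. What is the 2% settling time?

T_s ≈ 7.27 s

The closed-loop denominator s² + 1.1s + 1.512 gives ω_n = √1.512 = 1.23 and ζ = 1.1/(2ω_n) = 0.4473.
2% settling time T_s ≈ 4/(ζω_n) = 4/0.55 = 7.27 s.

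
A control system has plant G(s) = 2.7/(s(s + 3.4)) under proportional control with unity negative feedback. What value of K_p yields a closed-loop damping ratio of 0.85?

Closed-loop characteristic equation: s² + 3.4s + K_p·2.7 = 0.
So ω_n = √(2.7K_p) and 2ζω_n = 3.4, giving ζ = 3.4/(2√(2.7K_p)).
Setting ζ = 0.85: √(2.7K_p) = 3.4/(2·0.85) = 2, so K_p = 4/2.7 = 1.48.

K_p = 1.48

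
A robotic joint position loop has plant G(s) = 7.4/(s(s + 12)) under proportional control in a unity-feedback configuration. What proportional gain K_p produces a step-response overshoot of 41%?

From %OS = 100·exp(−πζ/√(1−ζ²)) = 41%, ζ = −ln(0.41)/√(π²+ln²(0.41)) = 0.273.
Characteristic equation s² + 12s + 7.4K_p = 0 gives ζ = 12/(2√(7.4K_p)).
Setting ζ = 0.273: √(7.4K_p) = 12/(2·0.273) = 21.98, so K_p = 483/7.4 = 65.3.

K_p = 65.3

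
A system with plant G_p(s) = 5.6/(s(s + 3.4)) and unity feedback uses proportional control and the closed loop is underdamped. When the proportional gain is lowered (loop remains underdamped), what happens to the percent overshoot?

ζ = 3.4/(2√(5.6K_p)) rises as K_p falls; higher damping means less overshoot.

decrease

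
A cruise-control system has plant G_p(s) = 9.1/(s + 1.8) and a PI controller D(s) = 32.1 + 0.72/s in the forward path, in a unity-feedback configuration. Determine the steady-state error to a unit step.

0

The open loop D(s)G_p(s) has a pole at the origin (type 1), so the static position error constant is infinite and e_ss = 1/(1+∞) = 0.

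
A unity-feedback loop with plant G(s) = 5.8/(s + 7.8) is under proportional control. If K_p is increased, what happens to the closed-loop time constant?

decrease

The closed-loop bandwidth 7.8+K_p·5.8 grows with K_p, so τ shrinks.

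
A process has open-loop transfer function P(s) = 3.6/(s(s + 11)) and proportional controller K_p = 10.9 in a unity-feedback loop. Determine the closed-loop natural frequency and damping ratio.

ω_n = 6.26 rad/s, ζ = 0.878

The closed-loop denominator is s(s+11) + 10.9·3.6 = s² + 11s + 39.24.
So ω_n² = 39.24 ⇒ ω_n = 6.264 rad/s, and ζ = 11/(2ω_n) = 0.878.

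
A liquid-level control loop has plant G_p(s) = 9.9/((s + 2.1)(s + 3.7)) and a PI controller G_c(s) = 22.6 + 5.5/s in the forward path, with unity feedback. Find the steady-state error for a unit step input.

0

The open loop G_c(s)G_p(s) has a pole at the origin (type 1), so the static position error constant is infinite and e_ss = 1/(1+∞) = 0.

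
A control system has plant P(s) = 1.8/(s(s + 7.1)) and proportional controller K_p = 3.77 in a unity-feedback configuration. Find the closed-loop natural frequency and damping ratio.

The closed-loop denominator is s(s+7.1) + 3.77·1.8 = s² + 7.1s + 6.786.
So ω_n² = 6.786 ⇒ ω_n = 2.605 rad/s, and ζ = 7.1/(2ω_n) = 1.36.

ω_n = 2.6 rad/s, ζ = 1.36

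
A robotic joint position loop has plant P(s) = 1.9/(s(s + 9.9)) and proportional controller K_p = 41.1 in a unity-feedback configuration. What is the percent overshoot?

12%

Closed-loop characteristic equation: s² + 9.9s + 78.09 = 0, so ω_n = 8.837 rad/s and ζ = 9.9/(2·8.837) = 0.5602.
%OS = 100·exp(−πζ/√(1−ζ²)) = 100·exp(−π·0.5602/√0.6862) = 12%.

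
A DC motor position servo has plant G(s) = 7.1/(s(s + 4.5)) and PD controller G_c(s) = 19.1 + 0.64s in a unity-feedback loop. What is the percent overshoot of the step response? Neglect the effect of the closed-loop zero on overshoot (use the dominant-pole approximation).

Forward path: (19.1 + 0.64s)·7.1/(s(s+4.5)). The closed-loop characteristic equation is s² + (4.5 + 7.1·0.64)s + 7.1·19.1 = 0.
That is s² + 9.044s + 135.6 = 0, so ω_n = 11.65 rad/s and ζ = 9.044/(2·11.65) = 0.3883.
%OS = 100·exp(−πζ/√(1−ζ²)) = 26.6%.

26.6%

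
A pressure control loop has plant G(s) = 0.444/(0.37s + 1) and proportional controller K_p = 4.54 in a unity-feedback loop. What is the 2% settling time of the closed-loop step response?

T_s ≈ 0.491 s

Closed loop: T(s) = K_p·G/(1+K_p·G) = 2.016/(0.37s + 1 + 2.016), with pole at s = −(1 + 2.016)/0.37 = −8.151.
τ = 1/8.151 = 0.1227 s, so 2% settling time ≈ 4τ = 0.491 s.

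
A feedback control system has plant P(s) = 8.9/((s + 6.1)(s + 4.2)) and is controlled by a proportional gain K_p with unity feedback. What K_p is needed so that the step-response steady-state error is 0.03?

K_p = 93.1

Steady-state error for a unit step on this type-0 loop is 1/(1 + K_p·P(0)).
P(0) = 0.3474. Require 1/(1 + K_p·0.3474) = 0.03, so 1 + 0.3474·K_p = 33.33.
K_p = (33.33 − 1)/0.3474 = 93.1.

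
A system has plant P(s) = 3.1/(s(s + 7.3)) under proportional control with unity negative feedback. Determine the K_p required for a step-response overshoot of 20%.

K_p = 20.7

From %OS = 100·exp(−πζ/√(1−ζ²)) = 20%, ζ = −ln(0.2)/√(π²+ln²(0.2)) = 0.4559.
Characteristic equation s² + 7.3s + 3.1K_p = 0 gives ζ = 7.3/(2√(3.1K_p)).
Setting ζ = 0.4559: √(3.1K_p) = 7.3/(2·0.4559) = 8.005, so K_p = 64.08/3.1 = 20.7.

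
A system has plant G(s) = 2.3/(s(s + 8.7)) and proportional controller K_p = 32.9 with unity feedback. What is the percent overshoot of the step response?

From 1 + K_pG(s) = 0: s² + 8.7s + 75.67 = 0 ⇒ ω_n = 8.699, ζ = 0.5001.
%OS = 100·exp(−πζ/√(1−ζ²)) = 100·exp(−π·0.5001/√0.7499) = 16.3%.

16.3%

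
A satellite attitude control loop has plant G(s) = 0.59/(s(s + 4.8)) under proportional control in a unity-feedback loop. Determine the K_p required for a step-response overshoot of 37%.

From %OS = 100·exp(−πζ/√(1−ζ²)) = 37%, ζ = −ln(0.37)/√(π²+ln²(0.37)) = 0.3017.
Characteristic equation s² + 4.8s + 0.59K_p = 0 gives ζ = 4.8/(2√(0.59K_p)).
Setting ζ = 0.3017: √(0.59K_p) = 4.8/(2·0.3017) = 7.954, so K_p = 63.27/0.59 = 107.

K_p = 107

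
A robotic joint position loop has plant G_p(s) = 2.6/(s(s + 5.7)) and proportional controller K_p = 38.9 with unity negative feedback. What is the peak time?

T_p = 0.326 s

From 1 + K_pG_p(s) = 0: s² + 5.7s + 101.1 = 0 ⇒ ω_n = 10.06, ζ = 0.2834.
Damped frequency ω_d = ω_n√(1−ζ²) = 9.645 rad/s, so peak time T_p = π/ω_d = 0.326 s.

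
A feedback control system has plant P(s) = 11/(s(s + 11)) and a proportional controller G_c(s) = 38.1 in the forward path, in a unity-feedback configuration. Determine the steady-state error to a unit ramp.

The loop has one pole at the origin (type 1). Velocity error constant K_v = lim_{s→0} s·G_c(s)P(s) = 38.1·11/11 = 38.1.
Steady-state error to a unit ramp: e_ss = 1/K_v = 0.0262.

0.0262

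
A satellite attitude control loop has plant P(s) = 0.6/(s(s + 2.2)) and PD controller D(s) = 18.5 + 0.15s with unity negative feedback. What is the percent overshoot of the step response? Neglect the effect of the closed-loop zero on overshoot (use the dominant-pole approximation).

31.7%

Forward path: (18.5 + 0.15s)·0.6/(s(s+2.2)). The closed-loop characteristic equation is s² + (2.2 + 0.6·0.15)s + 0.6·18.5 = 0.
That is s² + 2.29s + 11.1 = 0, so ω_n = 3.332 rad/s and ζ = 2.29/(2·3.332) = 0.3437.
%OS = 100·exp(−πζ/√(1−ζ²)) = 31.7%.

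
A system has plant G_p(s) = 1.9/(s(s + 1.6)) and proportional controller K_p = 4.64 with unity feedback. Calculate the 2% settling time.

The closed-loop denominator s² + 1.6s + 8.816 gives ω_n = √8.816 = 2.969 and ζ = 1.6/(2ω_n) = 0.2694.
2% settling time T_s ≈ 4/(ζω_n) = 4/0.8 = 5 s.

T_s ≈ 5 s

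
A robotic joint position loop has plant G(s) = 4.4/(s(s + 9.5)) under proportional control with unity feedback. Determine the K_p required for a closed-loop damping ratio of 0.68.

Closed-loop characteristic equation: s² + 9.5s + K_p·4.4 = 0.
So ω_n = √(4.4K_p) and 2ζω_n = 9.5, giving ζ = 9.5/(2√(4.4K_p)).
Setting ζ = 0.68: √(4.4K_p) = 9.5/(2·0.68) = 6.985, so K_p = 48.79/4.4 = 11.1.

K_p = 11.1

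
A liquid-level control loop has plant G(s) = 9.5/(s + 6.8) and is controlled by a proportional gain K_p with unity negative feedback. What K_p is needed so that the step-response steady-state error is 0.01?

K_p = 70.9

The loop is type 0, so e_ss(step) = 1/(1 + K_pos) with K_pos = K_p·G(0).
G(0) = 1.397. Require 1/(1 + K_p·1.397) = 0.01, so 1 + 1.397·K_p = 100.
K_p = (100 − 1)/1.397 = 70.9.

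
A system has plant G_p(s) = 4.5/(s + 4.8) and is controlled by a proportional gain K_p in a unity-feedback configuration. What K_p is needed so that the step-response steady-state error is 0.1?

K_p = 9.6

Steady-state error for a unit step on this type-0 loop is 1/(1 + K_p·G_p(0)).
G_p(0) = 0.9375. Require 1/(1 + K_p·0.9375) = 0.1, so 1 + 0.9375·K_p = 10.
K_p = (10 − 1)/0.9375 = 9.6.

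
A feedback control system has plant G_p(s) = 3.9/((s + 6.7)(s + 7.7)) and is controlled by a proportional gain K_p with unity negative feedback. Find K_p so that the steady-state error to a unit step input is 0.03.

For a type-0 loop with proportional control, e_ss = 1/(1 + K_p·G_p(0)).
G_p(0) = 0.0756. Require 1/(1 + K_p·0.0756) = 0.03, so 1 + 0.0756·K_p = 33.33.
K_p = (33.33 − 1)/0.0756 = 428.

K_p = 428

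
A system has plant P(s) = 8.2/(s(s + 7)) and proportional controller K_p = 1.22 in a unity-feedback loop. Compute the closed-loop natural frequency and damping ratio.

ω_n = 3.16 rad/s, ζ = 1.11

The closed-loop denominator is s(s+7) + 1.22·8.2 = s² + 7s + 10.
Matching s² + 2ζω_n s + ω_n²: ω_n = √10 = 3.163 rad/s and 2ζω_n = 7, so ζ = 7/(2·3.163) = 1.11.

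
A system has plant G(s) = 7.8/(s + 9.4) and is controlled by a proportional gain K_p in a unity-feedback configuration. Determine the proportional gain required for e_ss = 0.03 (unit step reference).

K_p = 39

The loop is type 0, so e_ss(step) = 1/(1 + K_pos) with K_pos = K_p·G(0).
G(0) = 0.8298. Require 1/(1 + K_p·0.8298) = 0.03, so 1 + 0.8298·K_p = 33.33.
K_p = (33.33 − 1)/0.8298 = 39.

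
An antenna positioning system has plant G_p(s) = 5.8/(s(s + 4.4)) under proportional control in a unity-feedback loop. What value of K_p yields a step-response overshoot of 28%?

From %OS = 100·exp(−πζ/√(1−ζ²)) = 28%, ζ = −ln(0.28)/√(π²+ln²(0.28)) = 0.3755.
Characteristic equation s² + 4.4s + 5.8K_p = 0 gives ζ = 4.4/(2√(5.8K_p)).
Setting ζ = 0.3755: √(5.8K_p) = 4.4/(2·0.3755) = 5.858, so K_p = 34.32/5.8 = 5.92.

K_p = 5.92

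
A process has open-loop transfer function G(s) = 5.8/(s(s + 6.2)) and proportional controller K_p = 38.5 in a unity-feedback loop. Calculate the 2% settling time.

The closed-loop denominator s² + 6.2s + 223.3 gives ω_n = √223.3 = 14.94 and ζ = 6.2/(2ω_n) = 0.2075.
2% settling time T_s ≈ 4/(ζω_n) = 4/3.1 = 1.29 s.

T_s ≈ 1.29 s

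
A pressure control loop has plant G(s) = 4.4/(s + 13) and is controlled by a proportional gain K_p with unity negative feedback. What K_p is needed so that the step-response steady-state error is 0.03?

Steady-state error for a unit step on this type-0 loop is 1/(1 + K_p·G(0)).
G(0) = 0.3385. Require 1/(1 + K_p·0.3385) = 0.03, so 1 + 0.3385·K_p = 33.33.
K_p = (33.33 − 1)/0.3385 = 95.5.

K_p = 95.5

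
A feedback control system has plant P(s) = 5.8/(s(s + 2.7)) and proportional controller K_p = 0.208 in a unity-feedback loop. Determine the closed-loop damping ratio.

ζ = 1.23

With unity feedback the closed-loop characteristic equation is s² + 2.7s + 0.208·5.8 = s² + 2.7s + 1.206 = 0.
Matching s² + 2ζω_n s + ω_n²: ω_n = √1.206 = 1.098 rad/s and 2ζω_n = 2.7, so ζ = 2.7/(2·1.098) = 1.23.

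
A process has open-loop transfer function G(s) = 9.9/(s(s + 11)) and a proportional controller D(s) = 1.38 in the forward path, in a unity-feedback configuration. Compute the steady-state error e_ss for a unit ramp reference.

The loop has one pole at the origin (type 1). Velocity error constant K_v = lim_{s→0} s·D(s)G(s) = 1.38·9.9/11 = 1.242.
Steady-state error to a unit ramp: e_ss = 1/K_v = 0.805.

0.805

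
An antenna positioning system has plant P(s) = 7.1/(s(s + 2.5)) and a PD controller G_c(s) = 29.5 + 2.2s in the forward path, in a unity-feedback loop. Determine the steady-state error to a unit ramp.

The loop has one pole at the origin (type 1). Velocity error constant K_v = lim_{s→0} s·G_c(s)P(s) = 29.5·7.1/2.5 = 83.78.
Steady-state error to a unit ramp: e_ss = 1/K_v = 0.0119.

0.0119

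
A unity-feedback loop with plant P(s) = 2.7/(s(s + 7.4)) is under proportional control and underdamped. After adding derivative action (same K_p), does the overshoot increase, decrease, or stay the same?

The derivative term adds K·K_d to the s-coefficient of the characteristic equation, raising 2ζω_n while ω_n is unchanged; ζ increases, so overshoot decreases.

decrease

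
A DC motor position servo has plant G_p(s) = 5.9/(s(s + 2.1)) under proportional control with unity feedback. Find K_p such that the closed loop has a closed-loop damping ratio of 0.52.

K_p = 0.691

Closed-loop characteristic equation: s² + 2.1s + K_p·5.9 = 0.
So ω_n = √(5.9K_p) and 2ζω_n = 2.1, giving ζ = 2.1/(2√(5.9K_p)).
Setting ζ = 0.52: √(5.9K_p) = 2.1/(2·0.52) = 2.019, so K_p = 4.077/5.9 = 0.691.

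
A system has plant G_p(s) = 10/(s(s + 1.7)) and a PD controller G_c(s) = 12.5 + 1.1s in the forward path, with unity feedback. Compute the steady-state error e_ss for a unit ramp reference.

0.0136

The loop has one pole at the origin (type 1). Velocity error constant K_v = lim_{s→0} s·G_c(s)G_p(s) = 12.5·10/1.7 = 73.53.
Steady-state error to a unit ramp: e_ss = 1/K_v = 0.0136.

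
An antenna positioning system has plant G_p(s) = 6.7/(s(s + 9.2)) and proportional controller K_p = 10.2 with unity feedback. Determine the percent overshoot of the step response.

12.2%

Closed-loop characteristic equation: s² + 9.2s + 68.34 = 0, so ω_n = 8.267 rad/s and ζ = 9.2/(2·8.267) = 0.5564.
%OS = 100·exp(−πζ/√(1−ζ²)) = 100·exp(−π·0.5564/√0.6904) = 12.2%.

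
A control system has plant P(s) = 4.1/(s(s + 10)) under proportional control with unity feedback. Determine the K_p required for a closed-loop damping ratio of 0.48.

K_p = 26.5

Closed-loop characteristic equation: s² + 10s + K_p·4.1 = 0.
So ω_n = √(4.1K_p) and 2ζω_n = 10, giving ζ = 10/(2√(4.1K_p)).
Setting ζ = 0.48: √(4.1K_p) = 10/(2·0.48) = 10.42, so K_p = 108.5/4.1 = 26.5.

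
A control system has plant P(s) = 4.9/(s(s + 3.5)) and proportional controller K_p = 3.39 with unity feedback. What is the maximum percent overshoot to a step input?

22.5%

Closed-loop characteristic equation: s² + 3.5s + 16.61 = 0, so ω_n = 4.076 rad/s and ζ = 3.5/(2·4.076) = 0.4294.
%OS = 100·exp(−πζ/√(1−ζ²)) = 100·exp(−π·0.4294/√0.8156) = 22.5%.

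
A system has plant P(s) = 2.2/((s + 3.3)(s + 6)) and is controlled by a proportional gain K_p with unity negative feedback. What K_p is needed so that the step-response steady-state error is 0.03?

For a type-0 loop with proportional control, e_ss = 1/(1 + K_p·P(0)).
P(0) = 0.1111. Require 1/(1 + K_p·0.1111) = 0.03, so 1 + 0.1111·K_p = 33.33.
K_p = (33.33 − 1)/0.1111 = 291.

K_p = 291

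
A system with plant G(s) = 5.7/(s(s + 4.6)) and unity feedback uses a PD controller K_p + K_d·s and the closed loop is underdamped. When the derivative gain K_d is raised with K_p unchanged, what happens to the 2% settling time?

decrease

Characteristic equation s² + (4.6 + 5.7K_d)s + 5.7K_p = 0: raising K_d increases ζω_n = (4.6+5.7K_d)/2 while the loop stays underdamped, so T_s ≈ 4/(ζω_n) decreases.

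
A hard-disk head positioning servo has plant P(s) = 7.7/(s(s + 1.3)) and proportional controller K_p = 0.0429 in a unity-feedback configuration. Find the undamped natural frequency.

1 + K_p·P(s) = 0 gives s² + 1.3s + 0.3303 = 0.
Matching s² + 2ζω_n s + ω_n²: ω_n = √0.3303 = 0.5747 rad/s and 2ζω_n = 1.3, so ζ = 1.3/(2·0.5747) = 1.13.

ω_n = 0.575 rad/s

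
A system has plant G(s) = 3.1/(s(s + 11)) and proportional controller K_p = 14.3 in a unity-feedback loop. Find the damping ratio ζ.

1 + K_p·G(s) = 0 gives s² + 11s + 44.33 = 0.
Matching s² + 2ζω_n s + ω_n²: ω_n = √44.33 = 6.658 rad/s and 2ζω_n = 11, so ζ = 11/(2·6.658) = 0.826.

ζ = 0.826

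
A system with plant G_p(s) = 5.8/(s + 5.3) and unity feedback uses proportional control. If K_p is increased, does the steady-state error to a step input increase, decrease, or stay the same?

decrease

e_ss = 1/(1 + K_p·G_p(0)); a larger K_p raises the denominator, so e_ss decreases.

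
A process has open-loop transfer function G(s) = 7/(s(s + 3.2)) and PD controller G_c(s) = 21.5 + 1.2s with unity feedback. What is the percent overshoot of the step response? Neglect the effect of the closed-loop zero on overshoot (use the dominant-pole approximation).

18.5%

Forward path: (21.5 + 1.2s)·7/(s(s+3.2)). The closed-loop characteristic equation is s² + (3.2 + 7·1.2)s + 7·21.5 = 0.
That is s² + 11.6s + 150.5 = 0, so ω_n = 12.27 rad/s and ζ = 11.6/(2·12.27) = 0.4728.
%OS = 100·exp(−πζ/√(1−ζ²)) = 18.5%.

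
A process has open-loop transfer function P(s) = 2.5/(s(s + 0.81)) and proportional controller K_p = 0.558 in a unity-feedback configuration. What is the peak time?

Closed-loop characteristic equation: s² + 0.81s + 1.395 = 0, so ω_n = 1.181 rad/s and ζ = 0.81/(2·1.181) = 0.3429.
Damped frequency ω_d = ω_n√(1−ζ²) = 1.109 rad/s, so peak time T_p = π/ω_d = 2.83 s.

T_p = 2.83 s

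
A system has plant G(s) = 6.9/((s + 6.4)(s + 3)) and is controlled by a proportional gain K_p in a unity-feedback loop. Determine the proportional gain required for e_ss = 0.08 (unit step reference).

K_p = 32

The loop is type 0, so e_ss(step) = 1/(1 + K_pos) with K_pos = K_p·G(0).
G(0) = 0.3594. Require 1/(1 + K_p·0.3594) = 0.08, so 1 + 0.3594·K_p = 12.5.
K_p = (12.5 − 1)/0.3594 = 32.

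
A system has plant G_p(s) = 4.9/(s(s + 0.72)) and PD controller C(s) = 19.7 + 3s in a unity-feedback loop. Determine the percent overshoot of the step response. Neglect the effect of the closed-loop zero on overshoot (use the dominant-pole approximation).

1.87%

Forward path: (19.7 + 3s)·4.9/(s(s+0.72)). The closed-loop characteristic equation is s² + (0.72 + 4.9·3)s + 4.9·19.7 = 0.
That is s² + 15.42s + 96.53 = 0, so ω_n = 9.825 rad/s and ζ = 15.42/(2·9.825) = 0.7847.
%OS = 100·exp(−πζ/√(1−ζ²)) = 1.87%.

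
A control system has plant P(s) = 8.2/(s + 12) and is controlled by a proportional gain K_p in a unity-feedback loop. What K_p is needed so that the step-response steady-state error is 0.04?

Steady-state error for a unit step on this type-0 loop is 1/(1 + K_p·P(0)).
P(0) = 0.6833. Require 1/(1 + K_p·0.6833) = 0.04, so 1 + 0.6833·K_p = 25.
K_p = (25 − 1)/0.6833 = 35.1.

K_p = 35.1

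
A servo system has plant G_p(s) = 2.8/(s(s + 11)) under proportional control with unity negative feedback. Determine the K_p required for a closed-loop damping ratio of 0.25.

Closed-loop characteristic equation: s² + 11s + K_p·2.8 = 0.
So ω_n = √(2.8K_p) and 2ζω_n = 11, giving ζ = 11/(2√(2.8K_p)).
Setting ζ = 0.25: √(2.8K_p) = 11/(2·0.25) = 22, so K_p = 484/2.8 = 173.

K_p = 173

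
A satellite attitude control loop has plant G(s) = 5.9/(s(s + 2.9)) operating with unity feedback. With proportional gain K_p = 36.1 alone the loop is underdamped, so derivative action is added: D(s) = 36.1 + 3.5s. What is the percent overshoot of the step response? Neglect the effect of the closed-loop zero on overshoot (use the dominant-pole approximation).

1.37%

Forward path: (36.1 + 3.5s)·5.9/(s(s+2.9)). The closed-loop characteristic equation is s² + (2.9 + 5.9·3.5)s + 5.9·36.1 = 0.
That is s² + 23.55s + 213 = 0, so ω_n = 14.59 rad/s and ζ = 23.55/(2·14.59) = 0.8068.
%OS = 100·exp(−πζ/√(1−ζ²)) = 1.37%.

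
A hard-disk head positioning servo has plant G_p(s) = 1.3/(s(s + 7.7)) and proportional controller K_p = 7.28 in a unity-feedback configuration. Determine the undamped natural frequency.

ω_n = 3.08 rad/s

With unity feedback the closed-loop characteristic equation is s² + 7.7s + 7.28·1.3 = s² + 7.7s + 9.464 = 0.
So ω_n² = 9.464 ⇒ ω_n = 3.076 rad/s, and ζ = 7.7/(2ω_n) = 1.25.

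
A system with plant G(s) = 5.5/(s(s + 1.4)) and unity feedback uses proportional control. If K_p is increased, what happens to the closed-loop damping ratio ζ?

ζ = 1.4/(2√(5.5K_p)); increasing K_p raises the denominator, so ζ falls.

decrease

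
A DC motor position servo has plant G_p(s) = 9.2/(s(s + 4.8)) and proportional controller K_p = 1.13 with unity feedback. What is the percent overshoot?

3.01%

Closed-loop characteristic equation: s² + 4.8s + 10.4 = 0, so ω_n = 3.224 rad/s and ζ = 4.8/(2·3.224) = 0.7444.
%OS = 100·exp(−πζ/√(1−ζ²)) = 100·exp(−π·0.7444/√0.4459) = 3.01%.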